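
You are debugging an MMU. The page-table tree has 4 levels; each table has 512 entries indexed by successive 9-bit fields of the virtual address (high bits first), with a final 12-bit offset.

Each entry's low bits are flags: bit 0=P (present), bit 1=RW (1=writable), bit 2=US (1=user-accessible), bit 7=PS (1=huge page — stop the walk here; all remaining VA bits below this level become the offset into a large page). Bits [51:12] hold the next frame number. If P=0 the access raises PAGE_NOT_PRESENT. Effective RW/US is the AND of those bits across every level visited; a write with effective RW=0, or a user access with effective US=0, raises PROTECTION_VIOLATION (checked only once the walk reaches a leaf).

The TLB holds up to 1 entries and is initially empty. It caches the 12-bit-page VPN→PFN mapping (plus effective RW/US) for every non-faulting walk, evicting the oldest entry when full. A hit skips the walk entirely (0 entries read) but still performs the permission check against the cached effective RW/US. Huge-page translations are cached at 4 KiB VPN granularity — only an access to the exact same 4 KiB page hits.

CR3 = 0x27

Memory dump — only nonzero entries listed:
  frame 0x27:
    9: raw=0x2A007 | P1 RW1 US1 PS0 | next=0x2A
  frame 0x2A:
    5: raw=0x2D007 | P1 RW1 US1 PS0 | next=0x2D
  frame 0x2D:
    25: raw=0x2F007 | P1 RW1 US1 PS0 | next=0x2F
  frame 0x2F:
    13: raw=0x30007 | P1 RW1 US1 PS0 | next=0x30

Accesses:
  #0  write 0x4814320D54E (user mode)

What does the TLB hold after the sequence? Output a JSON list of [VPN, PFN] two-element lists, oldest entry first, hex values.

Trace:
#0 VA=0x4814320D54E (w,user):
  lvl0: tbl 0x27, slot 9 ⇒ 0x2A007 (P1/RW1/US1/PS0)
  lvl1: tbl 0x2A, slot 5 ⇒ 0x2D007 (P1/RW1/US1/PS0)
  lvl2: tbl 0x2D, slot 25 ⇒ 0x2F007 (P1/RW1/US1/PS0)
  lvl3: tbl 0x2F, slot 13 ⇒ 0x30007 (P1/RW1/US1/PS0)
  ⇒ phys 0x3054E  [4 reads]

TLB: [["0x4814320D", "0x30"]]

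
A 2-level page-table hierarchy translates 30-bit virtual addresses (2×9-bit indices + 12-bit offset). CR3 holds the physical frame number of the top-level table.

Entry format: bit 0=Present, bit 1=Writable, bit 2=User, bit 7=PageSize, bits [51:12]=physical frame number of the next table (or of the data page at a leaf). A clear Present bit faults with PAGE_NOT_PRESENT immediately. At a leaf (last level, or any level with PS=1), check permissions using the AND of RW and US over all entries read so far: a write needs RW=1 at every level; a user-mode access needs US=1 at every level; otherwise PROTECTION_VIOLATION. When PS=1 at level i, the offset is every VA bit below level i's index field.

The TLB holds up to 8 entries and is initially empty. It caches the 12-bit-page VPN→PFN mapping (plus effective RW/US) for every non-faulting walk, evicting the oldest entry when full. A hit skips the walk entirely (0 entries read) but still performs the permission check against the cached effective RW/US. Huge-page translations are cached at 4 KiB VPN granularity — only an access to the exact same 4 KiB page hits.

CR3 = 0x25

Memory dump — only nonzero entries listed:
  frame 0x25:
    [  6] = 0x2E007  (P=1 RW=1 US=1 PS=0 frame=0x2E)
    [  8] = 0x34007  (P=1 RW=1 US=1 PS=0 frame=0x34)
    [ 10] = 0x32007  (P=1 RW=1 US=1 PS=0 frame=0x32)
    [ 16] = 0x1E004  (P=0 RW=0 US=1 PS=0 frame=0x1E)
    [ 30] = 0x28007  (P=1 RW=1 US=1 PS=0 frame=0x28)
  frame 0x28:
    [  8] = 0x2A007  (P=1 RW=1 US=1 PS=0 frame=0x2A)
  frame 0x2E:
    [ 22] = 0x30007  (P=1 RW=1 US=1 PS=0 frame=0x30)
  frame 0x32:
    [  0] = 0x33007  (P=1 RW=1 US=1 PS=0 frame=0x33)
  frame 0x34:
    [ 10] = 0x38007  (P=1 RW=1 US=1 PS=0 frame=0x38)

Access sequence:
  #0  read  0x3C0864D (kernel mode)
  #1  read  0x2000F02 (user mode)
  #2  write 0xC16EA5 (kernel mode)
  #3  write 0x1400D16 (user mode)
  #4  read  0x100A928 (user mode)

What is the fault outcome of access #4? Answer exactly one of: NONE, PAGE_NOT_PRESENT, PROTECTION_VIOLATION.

Trace:
#0 VA=0x3C0864D (r,kernel):
  L0: frame=0x25 idx=30 entry=0x28007 [P=1 RW=1 US=1 PS=0]
  L1: frame=0x28 idx=8 entry=0x2A007 [P=1 RW=1 US=1 PS=0]
  → PA=0x2A64D  (2 entries read)
#1 VA=0x2000F02 (r,user):
  L0: frame=0x25 idx=16 entry=0x1E004 [P=0 RW=0 US=1 PS=0]
  → PAGE_NOT_PRESENT  (1 entries read)
#2 VA=0xC16EA5 (w,kernel):
  L0: frame=0x25 idx=6 entry=0x2E007 [P=1 RW=1 US=1 PS=0]
  L1: frame=0x2E idx=22 entry=0x30007 [P=1 RW=1 US=1 PS=0]
  → PA=0x30EA5  (2 entries read)
#3 VA=0x1400D16 (w,user):
  L0: frame=0x25 idx=10 entry=0x32007 [P=1 RW=1 US=1 PS=0]
  L1: frame=0x32 idx=0 entry=0x33007 [P=1 RW=1 US=1 PS=0]
  → PA=0x33D16  (2 entries read)
#4 VA=0x100A928 (r,user):
  L0: frame=0x25 idx=8 entry=0x34007 [P=1 RW=1 US=1 PS=0]
  L1: frame=0x34 idx=10 entry=0x38007 [P=1 RW=1 US=1 PS=0]
  → PA=0x38928  (2 entries read)

Access #4 fault: NONE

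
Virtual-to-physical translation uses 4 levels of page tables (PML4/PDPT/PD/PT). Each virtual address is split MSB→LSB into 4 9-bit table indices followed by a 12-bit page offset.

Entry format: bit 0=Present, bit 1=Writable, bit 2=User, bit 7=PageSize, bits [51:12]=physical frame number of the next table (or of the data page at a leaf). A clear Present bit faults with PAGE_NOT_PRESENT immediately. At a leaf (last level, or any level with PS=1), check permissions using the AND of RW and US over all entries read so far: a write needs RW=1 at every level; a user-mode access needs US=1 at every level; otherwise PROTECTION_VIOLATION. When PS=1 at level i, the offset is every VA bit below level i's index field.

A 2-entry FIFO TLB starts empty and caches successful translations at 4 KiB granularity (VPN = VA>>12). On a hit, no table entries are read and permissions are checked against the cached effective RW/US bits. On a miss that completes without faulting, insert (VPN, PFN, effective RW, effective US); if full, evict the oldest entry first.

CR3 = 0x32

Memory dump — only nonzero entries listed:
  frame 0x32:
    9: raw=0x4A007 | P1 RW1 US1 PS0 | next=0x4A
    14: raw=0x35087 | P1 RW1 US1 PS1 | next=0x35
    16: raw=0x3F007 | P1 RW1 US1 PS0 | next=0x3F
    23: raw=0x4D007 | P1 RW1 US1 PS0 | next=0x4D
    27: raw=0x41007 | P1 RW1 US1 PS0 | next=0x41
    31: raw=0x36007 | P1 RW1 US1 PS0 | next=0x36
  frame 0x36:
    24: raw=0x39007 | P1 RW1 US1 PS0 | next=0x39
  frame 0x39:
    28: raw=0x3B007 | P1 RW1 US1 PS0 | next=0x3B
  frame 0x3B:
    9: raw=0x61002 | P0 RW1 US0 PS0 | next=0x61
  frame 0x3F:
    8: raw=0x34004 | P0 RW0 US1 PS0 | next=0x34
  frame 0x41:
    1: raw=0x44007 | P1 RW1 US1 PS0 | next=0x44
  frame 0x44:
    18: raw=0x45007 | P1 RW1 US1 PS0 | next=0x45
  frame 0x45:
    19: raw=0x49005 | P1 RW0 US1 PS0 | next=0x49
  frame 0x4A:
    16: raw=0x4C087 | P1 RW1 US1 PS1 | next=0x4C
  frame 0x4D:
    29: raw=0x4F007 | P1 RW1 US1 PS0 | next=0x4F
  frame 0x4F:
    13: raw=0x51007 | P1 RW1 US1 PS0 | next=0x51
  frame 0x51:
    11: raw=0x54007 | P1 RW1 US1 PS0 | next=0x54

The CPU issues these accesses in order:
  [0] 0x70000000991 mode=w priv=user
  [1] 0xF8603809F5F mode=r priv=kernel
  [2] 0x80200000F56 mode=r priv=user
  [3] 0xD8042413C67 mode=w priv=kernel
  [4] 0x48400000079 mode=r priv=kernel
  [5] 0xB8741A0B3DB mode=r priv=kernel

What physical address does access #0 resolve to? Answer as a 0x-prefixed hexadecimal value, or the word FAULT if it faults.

Walk each access:
#0 VA=0x70000000991 (w,user):
  [0] read 0x32 idx=14: raw=0x35087 flags P=1 W=1 U=1 S=1
  ⇒ phys 0x35991 (huge @L0)  [1 reads]
#1 VA=0xF8603809F5F (r,kernel):
  [0] read 0x32 idx=31: raw=0x36007 flags P=1 W=1 U=1 S=0
  [1] read 0x36 idx=24: raw=0x39007 flags P=1 W=1 U=1 S=0
  [2] read 0x39 idx=28: raw=0x3B007 flags P=1 W=1 U=1 S=0
  [3] read 0x3B idx=9: raw=0x61002 flags P=0 W=1 U=0 S=0
  ✗ PAGE_NOT_PRESENT  [4 reads]
#2 VA=0x80200000F56 (r,user):
  [0] read 0x32 idx=16: raw=0x3F007 flags P=1 W=1 U=1 S=0
  [1] read 0x3F idx=8: raw=0x34004 flags P=0 W=0 U=1 S=0
  ✗ PAGE_NOT_PRESENT  [2 reads]
#3 VA=0xD8042413C67 (w,kernel):
  [0] read 0x32 idx=27: raw=0x41007 flags P=1 W=1 U=1 S=0
  [1] read 0x41 idx=1: raw=0x44007 flags P=1 W=1 U=1 S=0
  [2] read 0x44 idx=18: raw=0x45007 flags P=1 W=1 U=1 S=0
  [3] read 0x45 idx=19: raw=0x49005 flags P=1 W=0 U=1 S=0
  ✗ PROTECTION_VIOLATION  [4 reads]
#4 VA=0x48400000079 (r,kernel):
  [0] read 0x32 idx=9: raw=0x4A007 flags P=1 W=1 U=1 S=0
  [1] read 0x4A idx=16: raw=0x4C087 flags P=1 W=1 U=1 S=1
  ⇒ phys 0x4C079 (huge @L1)  [2 reads]
#5 VA=0xB8741A0B3DB (r,kernel):
  [0] read 0x32 idx=23: raw=0x4D007 flags P=1 W=1 U=1 S=0
  [1] read 0x4D idx=29: raw=0x4F007 flags P=1 W=1 U=1 S=0
  [2] read 0x4F idx=13: raw=0x51007 flags P=1 W=1 U=1 S=0
  [3] read 0x51 idx=11: raw=0x54007 flags P=1 W=1 U=1 S=0
  ⇒ phys 0x543DB  [4 reads]

Access #0 PA: 0x35991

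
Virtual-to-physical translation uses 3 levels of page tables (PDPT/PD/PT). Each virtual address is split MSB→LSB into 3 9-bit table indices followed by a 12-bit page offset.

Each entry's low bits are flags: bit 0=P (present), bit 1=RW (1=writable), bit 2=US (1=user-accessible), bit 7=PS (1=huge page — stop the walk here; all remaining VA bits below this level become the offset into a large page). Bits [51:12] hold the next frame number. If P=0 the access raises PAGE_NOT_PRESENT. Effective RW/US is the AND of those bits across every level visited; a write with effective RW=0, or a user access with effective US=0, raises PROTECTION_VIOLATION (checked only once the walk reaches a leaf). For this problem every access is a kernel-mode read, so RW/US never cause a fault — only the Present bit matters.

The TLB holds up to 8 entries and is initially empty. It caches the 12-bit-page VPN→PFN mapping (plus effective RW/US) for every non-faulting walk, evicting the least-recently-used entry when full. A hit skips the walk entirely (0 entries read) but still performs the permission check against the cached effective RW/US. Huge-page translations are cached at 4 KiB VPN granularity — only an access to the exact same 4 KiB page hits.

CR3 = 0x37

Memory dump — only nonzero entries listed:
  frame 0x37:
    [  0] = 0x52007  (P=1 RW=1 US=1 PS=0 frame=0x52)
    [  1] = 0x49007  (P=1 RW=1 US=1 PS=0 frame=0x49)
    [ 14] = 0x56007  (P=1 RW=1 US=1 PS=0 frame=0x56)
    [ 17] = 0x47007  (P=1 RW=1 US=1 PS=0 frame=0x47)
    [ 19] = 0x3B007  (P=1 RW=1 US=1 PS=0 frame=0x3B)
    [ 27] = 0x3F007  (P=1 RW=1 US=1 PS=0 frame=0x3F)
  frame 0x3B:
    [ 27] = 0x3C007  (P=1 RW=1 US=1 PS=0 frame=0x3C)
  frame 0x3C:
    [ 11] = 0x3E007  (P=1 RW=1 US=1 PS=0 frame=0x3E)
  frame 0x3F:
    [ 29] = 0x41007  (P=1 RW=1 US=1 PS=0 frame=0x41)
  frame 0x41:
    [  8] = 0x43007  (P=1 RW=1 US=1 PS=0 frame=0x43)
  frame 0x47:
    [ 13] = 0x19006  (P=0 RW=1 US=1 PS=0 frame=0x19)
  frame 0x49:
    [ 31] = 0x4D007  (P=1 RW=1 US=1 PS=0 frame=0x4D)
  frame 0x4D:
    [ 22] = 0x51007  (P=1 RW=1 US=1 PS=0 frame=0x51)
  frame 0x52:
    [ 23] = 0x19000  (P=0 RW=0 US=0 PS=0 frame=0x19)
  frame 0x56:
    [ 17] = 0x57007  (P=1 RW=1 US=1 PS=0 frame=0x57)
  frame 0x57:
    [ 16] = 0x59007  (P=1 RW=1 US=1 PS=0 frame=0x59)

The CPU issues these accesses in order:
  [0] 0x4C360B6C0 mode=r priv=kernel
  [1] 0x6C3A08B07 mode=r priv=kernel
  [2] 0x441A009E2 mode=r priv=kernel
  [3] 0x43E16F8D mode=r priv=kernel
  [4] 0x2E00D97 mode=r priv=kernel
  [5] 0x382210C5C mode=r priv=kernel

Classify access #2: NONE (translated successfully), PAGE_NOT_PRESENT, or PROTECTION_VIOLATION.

Walk each access:
#0 VA=0x4C360B6C0 (r,kernel):
  L0 @0x37[19] → 0x3B007  P=1,RW=1,US=1,PS=0
  L1 @0x3B[27] → 0x3C007  P=1,RW=1,US=1,PS=0
  L2 @0x3C[11] → 0x3E007  P=1,RW=1,US=1,PS=0
  → PA=0x3E6C0  (3 entries read)
#1 VA=0x6C3A08B07 (r,kernel):
  L0 @0x37[27] → 0x3F007  P=1,RW=1,US=1,PS=0
  L1 @0x3F[29] → 0x41007  P=1,RW=1,US=1,PS=0
  L2 @0x41[8] → 0x43007  P=1,RW=1,US=1,PS=0
  → PA=0x43B07  (3 entries read)
#2 VA=0x441A009E2 (r,kernel):
  L0 @0x37[17] → 0x47007  P=1,RW=1,US=1,PS=0
  L1 @0x47[13] → 0x19006  P=0,RW=1,US=1,PS=0
  ⇒ fault: PAGE_NOT_PRESENT  — 2 lookups
#3 VA=0x43E16F8D (r,kernel):
  L0 @0x37[1] → 0x49007  P=1,RW=1,US=1,PS=0
  L1 @0x49[31] → 0x4D007  P=1,RW=1,US=1,PS=0
  L2 @0x4D[22] → 0x51007  P=1,RW=1,US=1,PS=0
  → PA=0x51F8D  (3 entries read)
#4 VA=0x2E00D97 (r,kernel):
  L0 @0x37[0] → 0x52007  P=1,RW=1,US=1,PS=0
  L1 @0x52[23] → 0x19000  P=0,RW=0,US=0,PS=0
  ⇒ fault: PAGE_NOT_PRESENT  — 2 lookups
#5 VA=0x382210C5C (r,kernel):
  L0 @0x37[14] → 0x56007  P=1,RW=1,US=1,PS=0
  L1 @0x56[17] → 0x57007  P=1,RW=1,US=1,PS=0
  L2 @0x57[16] → 0x59007  P=1,RW=1,US=1,PS=0
  → PA=0x59C5C  (3 entries read)

Access #2 fault: PAGE_NOT_PRESENT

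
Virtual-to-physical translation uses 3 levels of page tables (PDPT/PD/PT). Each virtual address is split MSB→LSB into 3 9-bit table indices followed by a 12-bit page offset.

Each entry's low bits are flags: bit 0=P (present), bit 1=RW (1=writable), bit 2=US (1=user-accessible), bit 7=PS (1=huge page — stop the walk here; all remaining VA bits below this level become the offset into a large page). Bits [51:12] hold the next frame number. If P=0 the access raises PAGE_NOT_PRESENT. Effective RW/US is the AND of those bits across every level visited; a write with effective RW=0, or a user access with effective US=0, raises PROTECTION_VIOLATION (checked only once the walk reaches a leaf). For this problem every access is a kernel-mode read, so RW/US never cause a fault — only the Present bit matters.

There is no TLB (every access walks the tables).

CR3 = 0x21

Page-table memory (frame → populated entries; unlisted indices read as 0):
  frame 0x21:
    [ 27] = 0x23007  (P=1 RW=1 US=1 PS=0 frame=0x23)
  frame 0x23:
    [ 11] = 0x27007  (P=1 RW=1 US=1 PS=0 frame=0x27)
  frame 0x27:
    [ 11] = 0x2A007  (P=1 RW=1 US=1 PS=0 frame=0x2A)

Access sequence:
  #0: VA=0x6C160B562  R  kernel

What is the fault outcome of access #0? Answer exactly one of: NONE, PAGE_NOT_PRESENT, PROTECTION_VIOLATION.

Walk each access:
#0 VA=0x6C160B562 (r,kernel):
  L0 @0x21[27] → 0x23007  P=1,RW=1,US=1,PS=0
  L1 @0x23[11] → 0x27007  P=1,RW=1,US=1,PS=0
  L2 @0x27[11] → 0x2A007  P=1,RW=1,US=1,PS=0
  ✓ 0x2A562  — 3 lookups

Access #0 fault: NONE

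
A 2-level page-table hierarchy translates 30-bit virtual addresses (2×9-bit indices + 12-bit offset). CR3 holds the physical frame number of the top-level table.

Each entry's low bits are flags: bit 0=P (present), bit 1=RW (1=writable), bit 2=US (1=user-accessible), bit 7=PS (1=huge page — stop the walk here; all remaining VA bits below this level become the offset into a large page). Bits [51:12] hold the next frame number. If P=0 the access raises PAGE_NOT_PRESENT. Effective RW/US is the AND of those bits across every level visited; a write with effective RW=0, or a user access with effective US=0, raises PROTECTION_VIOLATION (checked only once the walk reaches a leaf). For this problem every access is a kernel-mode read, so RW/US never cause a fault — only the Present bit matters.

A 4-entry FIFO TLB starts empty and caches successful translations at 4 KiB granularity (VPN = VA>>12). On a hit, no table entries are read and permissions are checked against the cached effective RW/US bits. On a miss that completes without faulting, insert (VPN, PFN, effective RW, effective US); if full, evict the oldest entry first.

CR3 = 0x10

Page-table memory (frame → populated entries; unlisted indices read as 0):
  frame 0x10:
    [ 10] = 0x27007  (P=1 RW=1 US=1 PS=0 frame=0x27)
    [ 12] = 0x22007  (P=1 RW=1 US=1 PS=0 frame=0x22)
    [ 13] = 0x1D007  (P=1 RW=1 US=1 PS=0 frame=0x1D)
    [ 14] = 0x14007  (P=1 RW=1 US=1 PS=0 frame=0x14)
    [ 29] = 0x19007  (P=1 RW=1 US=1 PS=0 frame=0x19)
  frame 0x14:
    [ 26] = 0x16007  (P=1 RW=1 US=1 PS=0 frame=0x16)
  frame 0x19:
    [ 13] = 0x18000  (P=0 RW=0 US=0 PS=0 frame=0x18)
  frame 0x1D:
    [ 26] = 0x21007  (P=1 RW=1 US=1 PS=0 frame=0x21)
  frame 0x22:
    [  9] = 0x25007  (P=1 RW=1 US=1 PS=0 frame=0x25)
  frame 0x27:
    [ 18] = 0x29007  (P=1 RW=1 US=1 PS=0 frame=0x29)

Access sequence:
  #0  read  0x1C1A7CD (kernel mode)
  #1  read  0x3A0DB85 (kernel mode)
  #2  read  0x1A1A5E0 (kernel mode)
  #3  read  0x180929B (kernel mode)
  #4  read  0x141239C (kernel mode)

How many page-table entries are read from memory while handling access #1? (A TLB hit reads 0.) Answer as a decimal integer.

Trace:
#0 VA=0x1C1A7CD (r,kernel):
  [0] read 0x10 idx=14: raw=0x14007 flags P=1 W=1 U=1 S=0
  [1] read 0x14 idx=26: raw=0x16007 flags P=1 W=1 U=1 S=0
  ⇒ phys 0x167CD  [2 reads]
#1 VA=0x3A0DB85 (r,kernel):
  [0] read 0x10 idx=29: raw=0x19007 flags P=1 W=1 U=1 S=0
  [1] read 0x19 idx=13: raw=0x18000 flags P=0 W=0 U=0 S=0
  ✗ PAGE_NOT_PRESENT  [2 reads]
#2 VA=0x1A1A5E0 (r,kernel):
  [0] read 0x10 idx=13: raw=0x1D007 flags P=1 W=1 U=1 S=0
  [1] read 0x1D idx=26: raw=0x21007 flags P=1 W=1 U=1 S=0
  ⇒ phys 0x215E0  [2 reads]
#3 VA=0x180929B (r,kernel):
  [0] read 0x10 idx=12: raw=0x22007 flags P=1 W=1 U=1 S=0
  [1] read 0x22 idx=9: raw=0x25007 flags P=1 W=1 U=1 S=0
  ⇒ phys 0x2529B  [2 reads]
#4 VA=0x141239C (r,kernel):
  [0] read 0x10 idx=10: raw=0x27007 flags P=1 W=1 U=1 S=0
  [1] read 0x27 idx=18: raw=0x29007 flags P=1 W=1 U=1 S=0
  ⇒ phys 0x2939C  [2 reads]

Entries read for #1: 2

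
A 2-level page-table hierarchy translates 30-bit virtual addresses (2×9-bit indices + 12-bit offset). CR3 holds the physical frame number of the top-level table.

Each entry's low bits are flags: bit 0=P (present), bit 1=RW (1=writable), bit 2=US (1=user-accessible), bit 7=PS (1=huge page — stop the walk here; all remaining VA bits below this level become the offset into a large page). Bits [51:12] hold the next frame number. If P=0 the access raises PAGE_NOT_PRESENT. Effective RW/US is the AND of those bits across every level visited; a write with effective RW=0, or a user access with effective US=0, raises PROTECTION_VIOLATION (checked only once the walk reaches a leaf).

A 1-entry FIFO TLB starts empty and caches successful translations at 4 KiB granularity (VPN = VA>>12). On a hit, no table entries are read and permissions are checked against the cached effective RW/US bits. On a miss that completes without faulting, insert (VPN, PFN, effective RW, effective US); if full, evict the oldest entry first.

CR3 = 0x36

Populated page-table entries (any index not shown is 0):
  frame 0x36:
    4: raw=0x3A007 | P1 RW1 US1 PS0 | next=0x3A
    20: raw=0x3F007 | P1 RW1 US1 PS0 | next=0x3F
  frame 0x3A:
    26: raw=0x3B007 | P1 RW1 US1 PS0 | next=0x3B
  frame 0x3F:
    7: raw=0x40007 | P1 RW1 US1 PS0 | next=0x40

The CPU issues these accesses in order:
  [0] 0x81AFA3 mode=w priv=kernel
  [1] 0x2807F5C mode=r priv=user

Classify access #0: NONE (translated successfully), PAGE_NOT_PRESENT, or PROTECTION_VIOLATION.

Walk each access:
#0 VA=0x81AFA3 (w,kernel):
  lvl0: tbl 0x36, slot 4 ⇒ 0x3A007 (P1/RW1/US1/PS0)
  lvl1: tbl 0x3A, slot 26 ⇒ 0x3B007 (P1/RW1/US1/PS0)
  ⇒ phys 0x3BFA3  [2 reads]
#1 VA=0x2807F5C (r,user):
  lvl0: tbl 0x36, slot 20 ⇒ 0x3F007 (P1/RW1/US1/PS0)
  lvl1: tbl 0x3F, slot 7 ⇒ 0x40007 (P1/RW1/US1/PS0)
  ⇒ phys 0x40F5C  [2 reads]

Access #0 fault: NONE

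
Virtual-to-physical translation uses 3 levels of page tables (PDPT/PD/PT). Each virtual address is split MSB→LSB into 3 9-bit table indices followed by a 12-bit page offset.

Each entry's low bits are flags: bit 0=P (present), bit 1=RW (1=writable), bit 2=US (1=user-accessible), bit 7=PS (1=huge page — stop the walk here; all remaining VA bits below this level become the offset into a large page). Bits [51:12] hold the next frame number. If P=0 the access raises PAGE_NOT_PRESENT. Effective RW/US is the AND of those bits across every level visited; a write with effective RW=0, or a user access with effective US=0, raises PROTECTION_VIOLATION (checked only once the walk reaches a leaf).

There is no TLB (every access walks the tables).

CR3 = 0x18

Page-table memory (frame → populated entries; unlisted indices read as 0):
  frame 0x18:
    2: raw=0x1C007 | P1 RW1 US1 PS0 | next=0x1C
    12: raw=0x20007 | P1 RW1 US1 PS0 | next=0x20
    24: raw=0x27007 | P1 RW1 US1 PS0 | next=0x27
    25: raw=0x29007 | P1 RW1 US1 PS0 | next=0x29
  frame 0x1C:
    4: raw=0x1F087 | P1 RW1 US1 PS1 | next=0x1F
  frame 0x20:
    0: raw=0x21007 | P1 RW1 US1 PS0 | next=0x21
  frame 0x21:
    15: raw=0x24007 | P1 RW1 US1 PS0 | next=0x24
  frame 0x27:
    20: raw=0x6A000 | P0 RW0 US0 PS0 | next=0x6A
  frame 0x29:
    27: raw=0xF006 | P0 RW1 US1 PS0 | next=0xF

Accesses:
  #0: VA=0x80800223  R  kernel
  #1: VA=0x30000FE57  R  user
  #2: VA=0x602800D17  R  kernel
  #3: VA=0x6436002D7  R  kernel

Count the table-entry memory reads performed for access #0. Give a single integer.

Trace:
#0 VA=0x80800223 (r,kernel):
  lvl0: tbl 0x18, slot 2 ⇒ 0x1C007 (P1/RW1/US1/PS0)
  lvl1: tbl 0x1C, slot 4 ⇒ 0x1F087 (P1/RW1/US1/PS1)
  ⇒ phys 0x1F223 (huge @L1)  [2 reads]
#1 VA=0x30000FE57 (r,user):
  lvl0: tbl 0x18, slot 12 ⇒ 0x20007 (P1/RW1/US1/PS0)
  lvl1: tbl 0x20, slot 0 ⇒ 0x21007 (P1/RW1/US1/PS0)
  lvl2: tbl 0x21, slot 15 ⇒ 0x24007 (P1/RW1/US1/PS0)
  ⇒ phys 0x24E57  [3 reads]
#2 VA=0x602800D17 (r,kernel):
  lvl0: tbl 0x18, slot 24 ⇒ 0x27007 (P1/RW1/US1/PS0)
  lvl1: tbl 0x27, slot 20 ⇒ 0x6A000 (P0/RW0/US0/PS0)
  → PAGE_NOT_PRESENT  (2 entries read)
#3 VA=0x6436002D7 (r,kernel):
  lvl0: tbl 0x18, slot 25 ⇒ 0x29007 (P1/RW1/US1/PS0)
  lvl1: tbl 0x29, slot 27 ⇒ 0xF006 (P0/RW1/US1/PS0)
  → PAGE_NOT_PRESENT  (2 entries read)

Entries read for #0: 2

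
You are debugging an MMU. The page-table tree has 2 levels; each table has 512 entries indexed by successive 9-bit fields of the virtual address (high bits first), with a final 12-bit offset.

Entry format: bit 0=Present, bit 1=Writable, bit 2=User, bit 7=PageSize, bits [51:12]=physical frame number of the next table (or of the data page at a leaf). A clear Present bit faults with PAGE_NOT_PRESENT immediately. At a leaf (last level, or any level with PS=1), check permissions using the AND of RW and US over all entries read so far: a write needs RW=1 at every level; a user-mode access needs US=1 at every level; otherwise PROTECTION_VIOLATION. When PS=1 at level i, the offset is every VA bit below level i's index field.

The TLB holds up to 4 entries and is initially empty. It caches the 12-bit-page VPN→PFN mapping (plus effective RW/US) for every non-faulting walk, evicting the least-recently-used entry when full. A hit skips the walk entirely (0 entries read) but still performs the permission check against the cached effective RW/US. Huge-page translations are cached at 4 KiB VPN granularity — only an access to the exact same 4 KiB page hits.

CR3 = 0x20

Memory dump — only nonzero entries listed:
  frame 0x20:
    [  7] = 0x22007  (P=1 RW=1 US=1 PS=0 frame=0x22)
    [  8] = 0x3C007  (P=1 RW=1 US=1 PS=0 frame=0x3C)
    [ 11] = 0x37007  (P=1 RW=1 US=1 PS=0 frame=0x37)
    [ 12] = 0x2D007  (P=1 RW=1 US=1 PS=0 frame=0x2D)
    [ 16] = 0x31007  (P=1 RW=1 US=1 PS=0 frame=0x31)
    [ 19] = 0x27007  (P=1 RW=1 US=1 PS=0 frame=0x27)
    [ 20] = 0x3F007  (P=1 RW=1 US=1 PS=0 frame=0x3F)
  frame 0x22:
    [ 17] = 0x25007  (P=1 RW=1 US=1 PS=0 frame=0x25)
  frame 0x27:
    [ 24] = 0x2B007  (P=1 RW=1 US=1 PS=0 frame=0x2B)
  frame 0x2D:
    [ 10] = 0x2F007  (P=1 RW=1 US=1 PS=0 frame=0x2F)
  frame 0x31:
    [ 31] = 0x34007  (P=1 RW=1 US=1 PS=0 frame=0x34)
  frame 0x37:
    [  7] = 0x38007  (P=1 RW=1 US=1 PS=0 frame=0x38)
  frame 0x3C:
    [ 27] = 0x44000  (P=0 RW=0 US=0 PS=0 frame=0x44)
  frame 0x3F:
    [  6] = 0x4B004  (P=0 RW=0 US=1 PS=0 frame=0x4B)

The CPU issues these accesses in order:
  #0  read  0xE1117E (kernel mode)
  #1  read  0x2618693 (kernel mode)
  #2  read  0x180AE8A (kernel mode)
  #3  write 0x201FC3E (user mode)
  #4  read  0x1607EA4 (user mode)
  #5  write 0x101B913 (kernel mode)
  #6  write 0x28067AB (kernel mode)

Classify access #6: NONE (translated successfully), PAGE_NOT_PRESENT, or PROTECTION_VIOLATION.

Trace:
#0 VA=0xE1117E (r,kernel):
  L0 @0x20[7] → 0x22007  P=1,RW=1,US=1,PS=0
  L1 @0x22[17] → 0x25007  P=1,RW=1,US=1,PS=0
  → PA=0x2517E  (2 entries read)
#1 VA=0x2618693 (r,kernel):
  L0 @0x20[19] → 0x27007  P=1,RW=1,US=1,PS=0
  L1 @0x27[24] → 0x2B007  P=1,RW=1,US=1,PS=0
  → PA=0x2B693  (2 entries read)
#2 VA=0x180AE8A (r,kernel):
  L0 @0x20[12] → 0x2D007  P=1,RW=1,US=1,PS=0
  L1 @0x2D[10] → 0x2F007  P=1,RW=1,US=1,PS=0
  → PA=0x2FE8A  (2 entries read)
#3 VA=0x201FC3E (w,user):
  L0 @0x20[16] → 0x31007  P=1,RW=1,US=1,PS=0
  L1 @0x31[31] → 0x34007  P=1,RW=1,US=1,PS=0
  → PA=0x34C3E  (2 entries read)
#4 VA=0x1607EA4 (r,user):
  L0 @0x20[11] → 0x37007  P=1,RW=1,US=1,PS=0
  L1 @0x37[7] → 0x38007  P=1,RW=1,US=1,PS=0
  → PA=0x38EA4  (2 entries read)
#5 VA=0x101B913 (w,kernel):
  L0 @0x20[8] → 0x3C007  P=1,RW=1,US=1,PS=0
  L1 @0x3C[27] → 0x44000  P=0,RW=0,US=0,PS=0
  → PAGE_NOT_PRESENT  (2 entries read)
#6 VA=0x28067AB (w,kernel):
  L0 @0x20[20] → 0x3F007  P=1,RW=1,US=1,PS=0
  L1 @0x3F[6] → 0x4B004  P=0,RW=0,US=1,PS=0
  → PAGE_NOT_PRESENT  (2 entries read)

Access #6 fault: PAGE_NOT_PRESENT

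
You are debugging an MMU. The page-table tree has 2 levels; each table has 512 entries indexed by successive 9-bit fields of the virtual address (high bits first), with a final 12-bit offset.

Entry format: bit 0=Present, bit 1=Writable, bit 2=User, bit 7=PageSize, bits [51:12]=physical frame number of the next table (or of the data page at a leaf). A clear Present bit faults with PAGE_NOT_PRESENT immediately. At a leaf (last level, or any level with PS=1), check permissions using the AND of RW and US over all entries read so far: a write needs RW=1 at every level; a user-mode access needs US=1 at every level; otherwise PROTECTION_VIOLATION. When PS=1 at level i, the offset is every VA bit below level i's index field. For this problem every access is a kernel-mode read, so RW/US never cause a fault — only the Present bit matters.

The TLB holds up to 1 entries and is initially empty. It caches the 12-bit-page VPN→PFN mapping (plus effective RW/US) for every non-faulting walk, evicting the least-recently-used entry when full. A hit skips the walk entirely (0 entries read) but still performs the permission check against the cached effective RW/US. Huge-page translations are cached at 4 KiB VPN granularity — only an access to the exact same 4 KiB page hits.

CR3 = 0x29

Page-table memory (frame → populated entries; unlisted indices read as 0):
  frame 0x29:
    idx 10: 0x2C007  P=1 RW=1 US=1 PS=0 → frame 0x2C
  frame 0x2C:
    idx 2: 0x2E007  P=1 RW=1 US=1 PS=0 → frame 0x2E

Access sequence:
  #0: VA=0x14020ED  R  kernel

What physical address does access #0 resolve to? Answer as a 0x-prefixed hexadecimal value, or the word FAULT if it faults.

Walk each access:
#0 VA=0x14020ED (r,kernel):
  lvl0: tbl 0x29, slot 10 ⇒ 0x2C007 (P1/RW1/US1/PS0)
  lvl1: tbl 0x2C, slot 2 ⇒ 0x2E007 (P1/RW1/US1/PS0)
  ⇒ phys 0x2E0ED  [2 reads]

Access #0 PA: 0x2E0ED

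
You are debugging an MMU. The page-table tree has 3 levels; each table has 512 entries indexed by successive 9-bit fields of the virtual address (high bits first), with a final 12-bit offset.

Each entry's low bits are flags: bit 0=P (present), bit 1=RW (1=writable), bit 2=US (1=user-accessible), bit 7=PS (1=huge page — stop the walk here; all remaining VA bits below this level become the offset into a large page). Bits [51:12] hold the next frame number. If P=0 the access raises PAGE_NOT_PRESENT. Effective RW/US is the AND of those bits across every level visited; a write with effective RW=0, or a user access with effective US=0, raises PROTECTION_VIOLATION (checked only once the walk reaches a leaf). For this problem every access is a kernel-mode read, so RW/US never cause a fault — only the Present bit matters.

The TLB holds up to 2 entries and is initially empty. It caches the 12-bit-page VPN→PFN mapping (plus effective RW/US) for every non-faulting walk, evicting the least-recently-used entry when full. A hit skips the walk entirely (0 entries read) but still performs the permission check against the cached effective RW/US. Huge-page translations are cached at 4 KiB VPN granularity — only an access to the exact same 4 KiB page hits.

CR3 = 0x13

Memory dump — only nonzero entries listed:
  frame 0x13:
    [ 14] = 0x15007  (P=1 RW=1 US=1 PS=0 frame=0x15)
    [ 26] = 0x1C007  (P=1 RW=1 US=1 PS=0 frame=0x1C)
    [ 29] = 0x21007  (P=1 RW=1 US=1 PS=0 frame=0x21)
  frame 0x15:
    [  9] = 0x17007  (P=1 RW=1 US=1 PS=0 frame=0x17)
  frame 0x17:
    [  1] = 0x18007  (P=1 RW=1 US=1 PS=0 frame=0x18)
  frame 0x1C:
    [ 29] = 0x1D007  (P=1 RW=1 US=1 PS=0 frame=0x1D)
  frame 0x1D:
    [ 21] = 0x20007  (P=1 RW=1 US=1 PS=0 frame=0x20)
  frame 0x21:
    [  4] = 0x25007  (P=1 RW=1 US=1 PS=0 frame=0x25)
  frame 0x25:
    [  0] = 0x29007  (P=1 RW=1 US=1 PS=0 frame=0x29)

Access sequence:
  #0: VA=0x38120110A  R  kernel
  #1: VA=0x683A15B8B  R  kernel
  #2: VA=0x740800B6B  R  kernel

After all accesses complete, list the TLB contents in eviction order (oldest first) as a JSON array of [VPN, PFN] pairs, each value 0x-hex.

Per-access translation:
#0 VA=0x38120110A (r,kernel):
  [0] read 0x13 idx=14: raw=0x15007 flags P=1 W=1 U=1 S=0
  [1] read 0x15 idx=9: raw=0x17007 flags P=1 W=1 U=1 S=0
  [2] read 0x17 idx=1: raw=0x18007 flags P=1 W=1 U=1 S=0
  → PA=0x1810A  (3 entries read)
#1 VA=0x683A15B8B (r,kernel):
  [0] read 0x13 idx=26: raw=0x1C007 flags P=1 W=1 U=1 S=0
  [1] read 0x1C idx=29: raw=0x1D007 flags P=1 W=1 U=1 S=0
  [2] read 0x1D idx=21: raw=0x20007 flags P=1 W=1 U=1 S=0
  → PA=0x20B8B  (3 entries read)
#2 VA=0x740800B6B (r,kernel):
  [0] read 0x13 idx=29: raw=0x21007 flags P=1 W=1 U=1 S=0
  [1] read 0x21 idx=4: raw=0x25007 flags P=1 W=1 U=1 S=0
  [2] read 0x25 idx=0: raw=0x29007 flags P=1 W=1 U=1 S=0
  → PA=0x29B6B  (3 entries read)

TLB: [["0x683A15", "0x20"], ["0x740800", "0x29"]]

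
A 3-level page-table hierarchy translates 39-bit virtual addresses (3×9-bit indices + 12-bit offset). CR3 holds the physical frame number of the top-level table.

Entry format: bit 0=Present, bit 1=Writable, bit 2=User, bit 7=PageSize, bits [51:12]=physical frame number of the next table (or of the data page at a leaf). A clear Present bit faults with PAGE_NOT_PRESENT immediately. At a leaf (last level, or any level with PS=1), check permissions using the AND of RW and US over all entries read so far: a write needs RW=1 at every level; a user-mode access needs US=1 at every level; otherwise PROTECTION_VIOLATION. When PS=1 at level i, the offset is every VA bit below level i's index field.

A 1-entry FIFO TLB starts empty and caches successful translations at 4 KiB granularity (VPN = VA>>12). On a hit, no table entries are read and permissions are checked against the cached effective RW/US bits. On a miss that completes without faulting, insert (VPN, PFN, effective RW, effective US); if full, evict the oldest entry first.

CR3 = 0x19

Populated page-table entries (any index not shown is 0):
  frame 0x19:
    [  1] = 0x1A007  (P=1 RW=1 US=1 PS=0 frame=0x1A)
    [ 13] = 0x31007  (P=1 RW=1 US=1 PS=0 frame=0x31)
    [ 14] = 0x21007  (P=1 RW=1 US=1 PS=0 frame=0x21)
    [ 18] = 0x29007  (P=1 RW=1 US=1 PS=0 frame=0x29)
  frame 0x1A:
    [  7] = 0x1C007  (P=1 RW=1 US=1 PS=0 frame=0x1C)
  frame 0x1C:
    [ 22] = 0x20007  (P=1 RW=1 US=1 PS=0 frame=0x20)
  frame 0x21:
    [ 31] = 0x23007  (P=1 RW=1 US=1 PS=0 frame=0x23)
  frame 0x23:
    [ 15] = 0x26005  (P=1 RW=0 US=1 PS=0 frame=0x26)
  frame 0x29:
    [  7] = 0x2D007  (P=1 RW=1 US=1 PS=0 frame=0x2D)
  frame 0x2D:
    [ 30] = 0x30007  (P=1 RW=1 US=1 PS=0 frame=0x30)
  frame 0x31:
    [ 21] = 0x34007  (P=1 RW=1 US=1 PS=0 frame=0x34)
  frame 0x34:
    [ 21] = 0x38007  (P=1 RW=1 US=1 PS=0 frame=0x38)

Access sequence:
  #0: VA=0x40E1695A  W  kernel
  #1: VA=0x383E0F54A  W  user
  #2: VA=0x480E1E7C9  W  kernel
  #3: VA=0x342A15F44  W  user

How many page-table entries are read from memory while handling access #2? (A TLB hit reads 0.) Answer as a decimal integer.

Walk each access:
#0 VA=0x40E1695A (w,kernel):
  lvl0: tbl 0x19, slot 1 ⇒ 0x1A007 (P1/RW1/US1/PS0)
  lvl1: tbl 0x1A, slot 7 ⇒ 0x1C007 (P1/RW1/US1/PS0)
  lvl2: tbl 0x1C, slot 22 ⇒ 0x20007 (P1/RW1/US1/PS0)
  ⇒ phys 0x2095A  [3 reads]
#1 VA=0x383E0F54A (w,user):
  lvl0: tbl 0x19, slot 14 ⇒ 0x21007 (P1/RW1/US1/PS0)
  lvl1: tbl 0x21, slot 31 ⇒ 0x23007 (P1/RW1/US1/PS0)
  lvl2: tbl 0x23, slot 15 ⇒ 0x26005 (P1/RW0/US1/PS0)
  → PROTECTION_VIOLATION  (3 entries read)
#2 VA=0x480E1E7C9 (w,kernel):
  lvl0: tbl 0x19, slot 18 ⇒ 0x29007 (P1/RW1/US1/PS0)
  lvl1: tbl 0x29, slot 7 ⇒ 0x2D007 (P1/RW1/US1/PS0)
  lvl2: tbl 0x2D, slot 30 ⇒ 0x30007 (P1/RW1/US1/PS0)
  ⇒ phys 0x307C9  [3 reads]
#3 VA=0x342A15F44 (w,user):
  lvl0: tbl 0x19, slot 13 ⇒ 0x31007 (P1/RW1/US1/PS0)
  lvl1: tbl 0x31, slot 21 ⇒ 0x34007 (P1/RW1/US1/PS0)
  lvl2: tbl 0x34, slot 21 ⇒ 0x38007 (P1/RW1/US1/PS0)
  ⇒ phys 0x38F44  [3 reads]

Entries read for #2: 3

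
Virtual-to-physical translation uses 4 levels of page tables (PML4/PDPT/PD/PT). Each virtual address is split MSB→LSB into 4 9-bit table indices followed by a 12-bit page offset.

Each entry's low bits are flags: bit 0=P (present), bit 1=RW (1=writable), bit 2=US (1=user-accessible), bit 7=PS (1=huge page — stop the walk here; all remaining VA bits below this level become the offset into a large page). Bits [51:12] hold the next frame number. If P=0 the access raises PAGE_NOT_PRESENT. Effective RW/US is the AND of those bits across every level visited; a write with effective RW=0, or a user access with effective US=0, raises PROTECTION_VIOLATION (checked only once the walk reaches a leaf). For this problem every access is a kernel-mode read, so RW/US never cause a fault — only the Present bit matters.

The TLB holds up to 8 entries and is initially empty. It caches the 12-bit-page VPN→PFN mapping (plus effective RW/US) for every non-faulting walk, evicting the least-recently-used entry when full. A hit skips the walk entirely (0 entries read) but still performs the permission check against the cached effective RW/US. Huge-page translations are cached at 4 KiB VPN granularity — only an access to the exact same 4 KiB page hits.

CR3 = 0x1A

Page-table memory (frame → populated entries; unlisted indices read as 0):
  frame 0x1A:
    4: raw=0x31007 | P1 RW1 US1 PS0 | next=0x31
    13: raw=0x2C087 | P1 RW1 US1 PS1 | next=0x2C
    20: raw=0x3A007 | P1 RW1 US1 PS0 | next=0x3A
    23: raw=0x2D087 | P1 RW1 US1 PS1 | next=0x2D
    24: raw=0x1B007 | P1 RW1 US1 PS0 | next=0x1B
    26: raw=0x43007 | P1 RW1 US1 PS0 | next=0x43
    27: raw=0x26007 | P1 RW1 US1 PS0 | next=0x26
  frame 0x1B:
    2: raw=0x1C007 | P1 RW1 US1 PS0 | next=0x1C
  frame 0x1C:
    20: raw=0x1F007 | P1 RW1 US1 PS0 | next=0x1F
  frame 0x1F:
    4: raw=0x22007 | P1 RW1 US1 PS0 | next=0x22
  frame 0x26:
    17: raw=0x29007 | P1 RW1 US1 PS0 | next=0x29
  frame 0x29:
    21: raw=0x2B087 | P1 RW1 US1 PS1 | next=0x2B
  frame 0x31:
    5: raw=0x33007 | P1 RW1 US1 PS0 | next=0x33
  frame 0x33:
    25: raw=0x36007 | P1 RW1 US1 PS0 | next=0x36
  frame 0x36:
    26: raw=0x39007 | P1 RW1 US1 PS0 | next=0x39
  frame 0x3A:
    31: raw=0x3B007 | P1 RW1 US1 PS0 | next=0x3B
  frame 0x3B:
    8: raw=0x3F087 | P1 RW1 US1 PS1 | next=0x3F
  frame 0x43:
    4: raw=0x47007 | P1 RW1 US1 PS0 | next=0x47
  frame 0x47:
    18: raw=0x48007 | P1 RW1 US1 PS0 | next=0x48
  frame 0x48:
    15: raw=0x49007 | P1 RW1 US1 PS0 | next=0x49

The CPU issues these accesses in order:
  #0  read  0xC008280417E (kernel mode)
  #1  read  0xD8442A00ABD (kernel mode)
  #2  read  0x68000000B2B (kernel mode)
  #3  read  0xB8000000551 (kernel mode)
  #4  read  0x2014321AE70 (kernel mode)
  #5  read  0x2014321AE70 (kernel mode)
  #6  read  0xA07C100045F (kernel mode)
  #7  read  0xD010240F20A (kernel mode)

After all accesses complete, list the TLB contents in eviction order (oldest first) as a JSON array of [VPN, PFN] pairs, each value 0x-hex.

Trace:
#0 VA=0xC008280417E (r,kernel):
  lvl0: tbl 0x1A, slot 24 ⇒ 0x1B007 (P1/RW1/US1/PS0)
  lvl1: tbl 0x1B, slot 2 ⇒ 0x1C007 (P1/RW1/US1/PS0)
  lvl2: tbl 0x1C, slot 20 ⇒ 0x1F007 (P1/RW1/US1/PS0)
  lvl3: tbl 0x1F, slot 4 ⇒ 0x22007 (P1/RW1/US1/PS0)
  ⇒ phys 0x2217E  [4 reads]
#1 VA=0xD8442A00ABD (r,kernel):
  lvl0: tbl 0x1A, slot 27 ⇒ 0x26007 (P1/RW1/US1/PS0)
  lvl1: tbl 0x26, slot 17 ⇒ 0x29007 (P1/RW1/US1/PS0)
  lvl2: tbl 0x29, slot 21 ⇒ 0x2B087 (P1/RW1/US1/PS1)
  ⇒ phys 0x2BABD (huge @L2)  [3 reads]
#2 VA=0x68000000B2B (r,kernel):
  lvl0: tbl 0x1A, slot 13 ⇒ 0x2C087 (P1/RW1/US1/PS1)
  ⇒ phys 0x2CB2B (huge @L0)  [1 reads]
#3 VA=0xB8000000551 (r,kernel):
  lvl0: tbl 0x1A, slot 23 ⇒ 0x2D087 (P1/RW1/US1/PS1)
  ⇒ phys 0x2D551 (huge @L0)  [1 reads]
#4 VA=0x2014321AE70 (r,kernel):
  lvl0: tbl 0x1A, slot 4 ⇒ 0x31007 (P1/RW1/US1/PS0)
  lvl1: tbl 0x31, slot 5 ⇒ 0x33007 (P1/RW1/US1/PS0)
  lvl2: tbl 0x33, slot 25 ⇒ 0x36007 (P1/RW1/US1/PS0)
  lvl3: tbl 0x36, slot 26 ⇒ 0x39007 (P1/RW1/US1/PS0)
  ⇒ phys 0x39E70  [4 reads]
#5 VA=0x2014321AE70 (r,kernel):
  TLB hit vpn=0x2014321A → PA=0x39E70
#6 VA=0xA07C100045F (r,kernel):
  lvl0: tbl 0x1A, slot 20 ⇒ 0x3A007 (P1/RW1/US1/PS0)
  lvl1: tbl 0x3A, slot 31 ⇒ 0x3B007 (P1/RW1/US1/PS0)
  lvl2: tbl 0x3B, slot 8 ⇒ 0x3F087 (P1/RW1/US1/PS1)
  ⇒ phys 0x3F45F (huge @L2)  [3 reads]
#7 VA=0xD010240F20A (r,kernel):
  lvl0: tbl 0x1A, slot 26 ⇒ 0x43007 (P1/RW1/US1/PS0)
  lvl1: tbl 0x43, slot 4 ⇒ 0x47007 (P1/RW1/US1/PS0)
  lvl2: tbl 0x47, slot 18 ⇒ 0x48007 (P1/RW1/US1/PS0)
  lvl3: tbl 0x48, slot 15 ⇒ 0x49007 (P1/RW1/US1/PS0)
  ⇒ phys 0x4920A  [4 reads]

TLB: [["0xC0082804", "0x22"], ["0xD8442A00", "0x2B"], ["0x68000000", "0x2C"], ["0xB8000000", "0x2D"], ["0x2014321A", "0x39"], ["0xA07C1000", "0x3F"], ["0xD010240F", "0x49"]]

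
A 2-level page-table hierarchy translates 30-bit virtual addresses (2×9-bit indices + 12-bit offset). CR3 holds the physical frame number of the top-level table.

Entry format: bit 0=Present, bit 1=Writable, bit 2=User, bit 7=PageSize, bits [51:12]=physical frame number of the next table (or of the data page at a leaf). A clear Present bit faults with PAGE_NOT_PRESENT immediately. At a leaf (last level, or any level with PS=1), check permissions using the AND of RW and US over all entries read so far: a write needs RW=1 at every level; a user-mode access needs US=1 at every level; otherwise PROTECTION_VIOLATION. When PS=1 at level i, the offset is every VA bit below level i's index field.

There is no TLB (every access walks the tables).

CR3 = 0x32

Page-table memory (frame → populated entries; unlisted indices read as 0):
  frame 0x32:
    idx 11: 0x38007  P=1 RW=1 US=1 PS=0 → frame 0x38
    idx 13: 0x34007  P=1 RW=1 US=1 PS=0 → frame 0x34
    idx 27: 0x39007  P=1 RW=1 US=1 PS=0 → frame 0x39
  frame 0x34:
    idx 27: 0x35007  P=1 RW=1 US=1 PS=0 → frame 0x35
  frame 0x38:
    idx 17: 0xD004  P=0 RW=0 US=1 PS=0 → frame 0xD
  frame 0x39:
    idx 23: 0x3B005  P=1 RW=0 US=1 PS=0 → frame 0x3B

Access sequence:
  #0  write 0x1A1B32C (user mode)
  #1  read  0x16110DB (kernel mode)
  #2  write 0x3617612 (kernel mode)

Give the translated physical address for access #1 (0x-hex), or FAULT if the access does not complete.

Per-access translation:
#0 VA=0x1A1B32C (w,user):
  L0: frame=0x32 idx=13 entry=0x34007 [P=1 RW=1 US=1 PS=0]
  L1: frame=0x34 idx=27 entry=0x35007 [P=1 RW=1 US=1 PS=0]
  ⇒ phys 0x3532C  [2 reads]
#1 VA=0x16110DB (r,kernel):
  L0: frame=0x32 idx=11 entry=0x38007 [P=1 RW=1 US=1 PS=0]
  L1: frame=0x38 idx=17 entry=0xD004 [P=0 RW=0 US=1 PS=0]
  ⇒ fault: PAGE_NOT_PRESENT  — 2 lookups
#2 VA=0x3617612 (w,kernel):
  L0: frame=0x32 idx=27 entry=0x39007 [P=1 RW=1 US=1 PS=0]
  L1: frame=0x39 idx=23 entry=0x3B005 [P=1 RW=0 US=1 PS=0]
  ⇒ fault: PROTECTION_VIOLATION  — 2 lookups

Access #1 PA: FAULT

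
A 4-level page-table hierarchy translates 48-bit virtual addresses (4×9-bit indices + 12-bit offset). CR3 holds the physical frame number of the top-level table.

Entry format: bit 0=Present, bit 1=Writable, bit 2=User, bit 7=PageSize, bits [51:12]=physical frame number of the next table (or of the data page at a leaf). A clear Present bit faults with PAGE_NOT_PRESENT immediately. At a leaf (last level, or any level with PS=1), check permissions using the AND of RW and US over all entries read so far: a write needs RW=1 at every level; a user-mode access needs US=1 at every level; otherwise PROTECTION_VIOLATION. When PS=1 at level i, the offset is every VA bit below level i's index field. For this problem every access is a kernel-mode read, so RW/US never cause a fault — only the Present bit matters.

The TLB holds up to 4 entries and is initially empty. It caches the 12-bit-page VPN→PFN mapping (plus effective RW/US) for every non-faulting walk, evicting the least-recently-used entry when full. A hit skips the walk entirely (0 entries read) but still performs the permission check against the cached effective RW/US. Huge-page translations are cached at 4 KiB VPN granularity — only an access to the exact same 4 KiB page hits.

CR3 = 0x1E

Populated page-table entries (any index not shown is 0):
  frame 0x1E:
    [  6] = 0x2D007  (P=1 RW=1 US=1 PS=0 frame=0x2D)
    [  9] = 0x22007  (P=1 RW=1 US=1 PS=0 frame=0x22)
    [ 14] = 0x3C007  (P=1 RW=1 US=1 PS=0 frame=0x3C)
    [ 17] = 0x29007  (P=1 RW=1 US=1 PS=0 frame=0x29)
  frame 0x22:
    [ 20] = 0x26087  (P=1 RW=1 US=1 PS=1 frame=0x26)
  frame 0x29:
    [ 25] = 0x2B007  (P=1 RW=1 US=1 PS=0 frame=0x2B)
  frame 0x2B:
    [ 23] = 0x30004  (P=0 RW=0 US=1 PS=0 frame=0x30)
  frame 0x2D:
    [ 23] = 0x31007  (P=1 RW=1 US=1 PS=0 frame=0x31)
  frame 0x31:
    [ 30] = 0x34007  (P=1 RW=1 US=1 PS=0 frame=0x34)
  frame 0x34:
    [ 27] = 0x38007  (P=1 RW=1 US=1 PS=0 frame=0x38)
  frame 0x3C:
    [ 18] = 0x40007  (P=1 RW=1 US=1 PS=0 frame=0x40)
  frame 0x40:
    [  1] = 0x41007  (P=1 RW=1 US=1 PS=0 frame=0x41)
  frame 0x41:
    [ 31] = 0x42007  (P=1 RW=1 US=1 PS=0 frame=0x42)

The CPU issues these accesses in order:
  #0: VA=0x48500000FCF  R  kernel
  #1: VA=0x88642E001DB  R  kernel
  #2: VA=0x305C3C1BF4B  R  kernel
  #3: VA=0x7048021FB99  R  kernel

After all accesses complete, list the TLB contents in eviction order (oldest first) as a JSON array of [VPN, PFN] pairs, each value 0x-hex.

Per-access translation:
#0 VA=0x48500000FCF (r,kernel):
  lvl0: tbl 0x1E, slot 9 ⇒ 0x22007 (P1/RW1/US1/PS0)
  lvl1: tbl 0x22, slot 20 ⇒ 0x26087 (P1/RW1/US1/PS1)
  ⇒ phys 0x26FCF (huge @L1)  [2 reads]
#1 VA=0x88642E001DB (r,kernel):
  lvl0: tbl 0x1E, slot 17 ⇒ 0x29007 (P1/RW1/US1/PS0)
  lvl1: tbl 0x29, slot 25 ⇒ 0x2B007 (P1/RW1/US1/PS0)
  lvl2: tbl 0x2B, slot 23 ⇒ 0x30004 (P0/RW0/US1/PS0)
  → PAGE_NOT_PRESENT  (3 entries read)
#2 VA=0x305C3C1BF4B (r,kernel):
  lvl0: tbl 0x1E, slot 6 ⇒ 0x2D007 (P1/RW1/US1/PS0)
  lvl1: tbl 0x2D, slot 23 ⇒ 0x31007 (P1/RW1/US1/PS0)
  lvl2: tbl 0x31, slot 30 ⇒ 0x34007 (P1/RW1/US1/PS0)
  lvl3: tbl 0x34, slot 27 ⇒ 0x38007 (P1/RW1/US1/PS0)
  ⇒ phys 0x38F4B  [4 reads]
#3 VA=0x7048021FB99 (r,kernel):
  lvl0: tbl 0x1E, slot 14 ⇒ 0x3C007 (P1/RW1/US1/PS0)
  lvl1: tbl 0x3C, slot 18 ⇒ 0x40007 (P1/RW1/US1/PS0)
  lvl2: tbl 0x40, slot 1 ⇒ 0x41007 (P1/RW1/US1/PS0)
  lvl3: tbl 0x41, slot 31 ⇒ 0x42007 (P1/RW1/US1/PS0)
  ⇒ phys 0x42B99  [4 reads]

TLB: [["0x48500000", "0x26"], ["0x305C3C1B", "0x38"], ["0x7048021F", "0x42"]]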